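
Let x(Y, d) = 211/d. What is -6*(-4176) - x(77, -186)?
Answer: 4660627/186 ≈ 25057.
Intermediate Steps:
-6*(-4176) - x(77, -186) = -6*(-4176) - 211/(-186) = 25056 - 211*(-1)/186 = 25056 - 1*(-211/186) = 25056 + 211/186 = 4660627/186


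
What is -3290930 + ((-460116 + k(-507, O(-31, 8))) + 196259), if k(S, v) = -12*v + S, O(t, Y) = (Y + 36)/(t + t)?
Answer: -110213850/31 ≈ -3.5553e+6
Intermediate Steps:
O(t, Y) = (36 + Y)/(2*t) (O(t, Y) = (36 + Y)/((2*t)) = (36 + Y)*(1/(2*t)) = (36 + Y)/(2*t))
k(S, v) = S - 12*v
-3290930 + ((-460116 + k(-507, O(-31, 8))) + 196259) = -3290930 + ((-460116 + (-507 - 6*(36 + 8)/(-31))) + 196259) = -3290930 + ((-460116 + (-507 - 6*(-1)*44/31)) + 196259) = -3290930 + ((-460116 + (-507 - 12*(-22/31))) + 196259) = -3290930 + ((-460116 + (-507 + 264/31)) + 196259) = -3290930 + ((-460116 - 15453/31) + 196259) = -3290930 + (-14279049/31 + 196259) = -3290930 - 8195020/31 = -110213850/31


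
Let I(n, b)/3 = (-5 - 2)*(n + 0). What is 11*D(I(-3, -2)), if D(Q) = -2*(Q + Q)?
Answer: -2772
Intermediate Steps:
I(n, b) = -21*n (I(n, b) = 3*((-5 - 2)*(n + 0)) = 3*(-7*n) = -21*n)
D(Q) = -4*Q
11*D(I(-3, -2)) = 11*(-(-84)*(-3)) = 11*(-4*63) = 11*(-252) = -2772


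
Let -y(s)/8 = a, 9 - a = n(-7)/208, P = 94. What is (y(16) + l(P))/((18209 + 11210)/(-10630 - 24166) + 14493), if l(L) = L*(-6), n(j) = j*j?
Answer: -286840826/6555497117 ≈ -0.043756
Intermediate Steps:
n(j) = j²
a = 1823/208 (a = 9 - (-7)²/208 = 9 - 49/208 = 1823/208 ≈ 8.7644)
y(s) = -1823/26 (y(s) = -8*1823/208 = -1823/26)
l(L) = -6*L
(y(16) + l(P))/((18209 + 11210)/(-10630 - 24166) + 14493) = (-1823/26 - 6*94)/((18209 + 11210)/(-10630 - 24166) + 14493) = (-1823/26 - 564)/(29419/(-34796) + 14493) = -16487/(26*(29419*(-1/34796) + 14493)) = -16487/(26*(-29419/34796 + 14493)) = -16487/(26*504269009/34796) = -16487/26*34796/504269009 = -286840826/6555497117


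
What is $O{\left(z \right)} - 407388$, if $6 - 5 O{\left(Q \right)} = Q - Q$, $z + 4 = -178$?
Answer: $- \frac{2036934}{5} \approx -4.0739 \cdot 10^{5}$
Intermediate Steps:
$z = -182$ ($z = -4 - 178 = -182$)
$O{\left(Q \right)} = \frac{6}{5}$ ($O{\left(Q \right)} = \frac{6}{5} - \frac{Q - Q}{5} = \frac{6}{5} - 0 = \frac{6}{5} + 0 = \frac{6}{5}$)
$O{\left(z \right)} - 407388 = \frac{6}{5} - 407388 = - \frac{2036934}{5}$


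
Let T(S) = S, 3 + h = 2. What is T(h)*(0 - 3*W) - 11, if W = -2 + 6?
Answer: 1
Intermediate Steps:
h = -1 (h = -3 + 2 = -1)
W = 4
T(h)*(0 - 3*W) - 11 = -(0 - 3*4) - 11 = -(0 - 12) - 11 = -1*(-12) - 11 = 12 - 11 = 1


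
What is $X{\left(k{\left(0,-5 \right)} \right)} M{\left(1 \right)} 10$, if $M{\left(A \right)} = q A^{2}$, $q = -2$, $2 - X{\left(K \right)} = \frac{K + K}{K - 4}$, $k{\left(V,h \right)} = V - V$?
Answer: $-40$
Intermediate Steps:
$k{\left(V,h \right)} = 0$
$X{\left(K \right)} = 2 - \frac{2 K}{-4 + K}$ ($X{\left(K \right)} = 2 - \frac{K + K}{K - 4} = 2 - \frac{2 K}{-4 + K}$)
$M{\left(A \right)} = - 2 A^{2}$
$X{\left(k{\left(0,-5 \right)} \right)} M{\left(1 \right)} 10 = - \frac{8}{-4 + 0} \left(- 2 \cdot 1^{2}\right) 10 = - \frac{8}{-4} \left(\left(-2\right) 1\right) 10 = \left(-8\right) \left(- \frac{1}{4}\right) \left(-2\right) 10 = 2 \left(-2\right) 10 = \left(-4\right) 10 = -40$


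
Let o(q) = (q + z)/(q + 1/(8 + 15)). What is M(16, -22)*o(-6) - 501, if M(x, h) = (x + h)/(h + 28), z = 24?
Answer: -68223/137 ≈ -497.98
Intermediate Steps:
o(q) = (24 + q)/(1/23 + q) (o(q) = (q + 24)/(q + 1/(8 + 15)) = (24 + q)/(q + 1/23) = (24 + q)/(1/23 + q))
M(x, h) = (h + x)/(28 + h)
M(16, -22)*o(-6) - 501 = ((-22 + 16)/(28 - 22))*(23*(24 - 6)/(1 + 23*(-6))) - 501 = (-6/6)*(23*18/(1 - 138)) - 501 = ((1/6)*(-6))*(23*18/(-137)) - 501 = -23*(-1)*18/137 - 501 = -1*(-414/137) - 501 = 414/137 - 501 = -68223/137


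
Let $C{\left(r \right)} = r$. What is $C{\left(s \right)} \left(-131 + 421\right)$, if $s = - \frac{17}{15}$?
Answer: $- \frac{986}{3} \approx -328.67$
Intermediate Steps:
$s = - \frac{17}{15}$ ($s = \left(-17\right) \frac{1}{15} = - \frac{17}{15} \approx -1.1333$)
$C{\left(s \right)} \left(-131 + 421\right) = - \frac{17 \left(-131 + 421\right)}{15} = \left(- \frac{17}{15}\right) 290 = - \frac{986}{3}$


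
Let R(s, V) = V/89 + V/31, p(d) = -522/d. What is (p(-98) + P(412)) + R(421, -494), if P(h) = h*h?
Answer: 22945676483/135191 ≈ 1.6973e+5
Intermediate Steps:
P(h) = h²
R(s, V) = 120*V/2759 (R(s, V) = V*(1/89) + V*(1/31) = V/89 + V/31 = 120*V/2759)
(p(-98) + P(412)) + R(421, -494) = (-522/(-98) + 412²) + (120/2759)*(-494) = (-522*(-1/98) + 169744) - 59280/2759 = (261/49 + 169744) - 59280/2759 = 8317717/49 - 59280/2759 = 22945676483/135191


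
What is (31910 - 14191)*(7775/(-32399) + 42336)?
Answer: 24304023404791/32399 ≈ 7.5015e+8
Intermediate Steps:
(31910 - 14191)*(7775/(-32399) + 42336) = 17719*(7775*(-1/32399) + 42336) = 17719*(-7775/32399 + 42336) = 17719*(1371636289/32399) = 24304023404791/32399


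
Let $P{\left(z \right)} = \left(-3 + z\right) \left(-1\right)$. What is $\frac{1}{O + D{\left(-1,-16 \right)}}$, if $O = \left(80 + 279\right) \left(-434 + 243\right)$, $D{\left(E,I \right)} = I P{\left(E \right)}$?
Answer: $- \frac{1}{68633} \approx -1.457 \cdot 10^{-5}$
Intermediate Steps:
$P{\left(z \right)} = 3 - z$
$D{\left(E,I \right)} = I \left(3 - E\right)$
$O = -68569$ ($O = 359 \left(-191\right) = -68569$)
$\frac{1}{O + D{\left(-1,-16 \right)}} = \frac{1}{-68569 - 16 \left(3 - -1\right)} = \frac{1}{-68569 - 16 \left(3 + 1\right)} = \frac{1}{-68569 - 64} = \frac{1}{-68633} = - \frac{1}{68633}$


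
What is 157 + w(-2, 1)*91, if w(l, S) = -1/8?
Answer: 1165/8 ≈ 145.63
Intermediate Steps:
w(l, S) = -⅛ (w(l, S) = -1*⅛ = -⅛)
157 + w(-2, 1)*91 = 157 - ⅛*91 = 157 - 91/8 = 1165/8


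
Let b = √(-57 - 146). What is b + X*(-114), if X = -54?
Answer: 6156 + I*√203 ≈ 6156.0 + 14.248*I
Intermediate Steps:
b = I*√203 (b = √(-203) = I*√203 ≈ 14.248*I)
b + X*(-114) = I*√203 - 54*(-114) = I*√203 + 6156 = 6156 + I*√203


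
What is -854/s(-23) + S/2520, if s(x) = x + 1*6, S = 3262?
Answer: 157681/3060 ≈ 51.530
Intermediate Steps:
s(x) = 6 + x (s(x) = x + 6 = 6 + x)
-854/s(-23) + S/2520 = -854/(6 - 23) + 3262/2520 = -854/(-17) + 3262*(1/2520) = -854*(-1/17) + 233/180 = 854/17 + 233/180 = 157681/3060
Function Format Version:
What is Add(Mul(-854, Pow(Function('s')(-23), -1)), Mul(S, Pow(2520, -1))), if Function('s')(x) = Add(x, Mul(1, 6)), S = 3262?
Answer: Rational(157681, 3060) ≈ 51.530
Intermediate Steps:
Function('s')(x) = Add(6, x) (Function('s')(x) = Add(x, 6) = Add(6, x))
Add(Mul(-854, Pow(Function('s')(-23), -1)), Mul(S, Pow(2520, -1))) = Add(Mul(-854, Pow(Add(6, -23), -1)), Mul(3262, Pow(2520, -1))) = Add(Mul(-854, Pow(-17, -1)), Mul(3262, Rational(1, 2520))) = Add(Mul(-854, Rational(-1, 17)), Rational(233, 180)) = Add(Rational(854, 17), Rational(233, 180)) = Rational(157681, 3060)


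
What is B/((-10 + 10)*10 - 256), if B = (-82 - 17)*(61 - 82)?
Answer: -2079/256 ≈ -8.1211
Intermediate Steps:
B = 2079 (B = -99*(-21) = 2079)
B/((-10 + 10)*10 - 256) = 2079/((-10 + 10)*10 - 256) = 2079/(0*10 - 256) = 2079/(0 - 256) = 2079/(-256) = -1/256*2079 = -2079/256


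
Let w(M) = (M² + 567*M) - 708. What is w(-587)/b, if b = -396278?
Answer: -5516/198139 ≈ -0.027839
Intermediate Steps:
w(M) = -708 + M² + 567*M
w(-587)/b = (-708 + (-587)² + 567*(-587))/(-396278) = (-708 + 344569 - 332829)*(-1/396278) = 11032*(-1/396278) = -5516/198139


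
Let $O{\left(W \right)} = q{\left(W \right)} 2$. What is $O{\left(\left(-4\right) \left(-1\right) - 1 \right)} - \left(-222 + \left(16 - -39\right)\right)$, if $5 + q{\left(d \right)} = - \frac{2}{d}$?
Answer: $\frac{467}{3} \approx 155.67$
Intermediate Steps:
$q{\left(d \right)} = -5 - \frac{2}{d}$
$O{\left(W \right)} = -10 - \frac{4}{W}$ ($O{\left(W \right)} = \left(-5 - \frac{2}{W}\right) 2 = -10 - \frac{4}{W}$)
$O{\left(\left(-4\right) \left(-1\right) - 1 \right)} - \left(-222 + \left(16 - -39\right)\right) = \left(-10 - \frac{4}{\left(-4\right) \left(-1\right) - 1}\right) - \left(-222 + \left(16 - -39\right)\right) = \left(-10 - \frac{4}{4 - 1}\right) - \left(-222 + \left(16 + 39\right)\right) = \left(-10 - \frac{4}{3}\right) - \left(-222 + 55\right) = \left(-10 - \frac{4}{3}\right) - -167 = \left(-10 - \frac{4}{3}\right) + 167 = - \frac{34}{3} + 167 = \frac{467}{3}$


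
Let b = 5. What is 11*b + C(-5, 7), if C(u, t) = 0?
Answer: 55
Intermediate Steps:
11*b + C(-5, 7) = 11*5 + 0 = 55 + 0 = 55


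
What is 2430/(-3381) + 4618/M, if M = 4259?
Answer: 1754696/4799893 ≈ 0.36557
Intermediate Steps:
2430/(-3381) + 4618/M = 2430/(-3381) + 4618/4259 = 2430*(-1/3381) + 4618*(1/4259) = -810/1127 + 4618/4259 = 1754696/4799893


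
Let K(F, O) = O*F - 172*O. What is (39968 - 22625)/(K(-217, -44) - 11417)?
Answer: 423/139 ≈ 3.0432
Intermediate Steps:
K(F, O) = -172*O + F*O (K(F, O) = F*O - 172*O = -172*O + F*O)
(39968 - 22625)/(K(-217, -44) - 11417) = (39968 - 22625)/(-44*(-172 - 217) - 11417) = 17343/(-44*(-389) - 11417) = 17343/(17116 - 11417) = 17343/5699 = 17343*(1/5699) = 423/139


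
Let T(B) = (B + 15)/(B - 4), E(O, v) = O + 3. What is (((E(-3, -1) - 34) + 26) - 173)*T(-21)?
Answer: -1086/25 ≈ -43.440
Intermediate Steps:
E(O, v) = 3 + O
T(B) = (15 + B)/(-4 + B)
(((E(-3, -1) - 34) + 26) - 173)*T(-21) = ((((3 - 3) - 34) + 26) - 173)*((15 - 21)/(-4 - 21)) = (((0 - 34) + 26) - 173)*(-6/(-25)) = ((-34 + 26) - 173)*(-1/25*(-6)) = (-8 - 173)*(6/25) = -181*6/25 = -1086/25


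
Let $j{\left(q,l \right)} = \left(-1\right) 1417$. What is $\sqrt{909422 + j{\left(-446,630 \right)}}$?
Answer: $\sqrt{908005} \approx 952.89$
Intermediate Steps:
$j{\left(q,l \right)} = -1417$
$\sqrt{909422 + j{\left(-446,630 \right)}} = \sqrt{909422 - 1417} = \sqrt{908005}$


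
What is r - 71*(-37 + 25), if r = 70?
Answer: 922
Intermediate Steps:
r - 71*(-37 + 25) = 70 - 71*(-37 + 25) = 70 - 71*(-12) = 70 + 852 = 922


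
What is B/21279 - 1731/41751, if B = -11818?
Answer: -58916363/98713281 ≈ -0.59684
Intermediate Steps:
B/21279 - 1731/41751 = -11818/21279 - 1731/41751 = -11818*1/21279 - 1731*1/41751 = -11818/21279 - 577/13917 = -58916363/98713281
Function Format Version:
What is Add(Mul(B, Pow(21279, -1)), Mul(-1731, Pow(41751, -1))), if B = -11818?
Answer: Rational(-58916363, 98713281) ≈ -0.59684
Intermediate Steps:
Add(Mul(B, Pow(21279, -1)), Mul(-1731, Pow(41751, -1))) = Add(Mul(-11818, Pow(21279, -1)), Mul(-1731, Pow(41751, -1))) = Add(Mul(-11818, Rational(1, 21279)), Mul(-1731, Rational(1, 41751))) = Add(Rational(-11818, 21279), Rational(-577, 13917)) = Rational(-58916363, 98713281)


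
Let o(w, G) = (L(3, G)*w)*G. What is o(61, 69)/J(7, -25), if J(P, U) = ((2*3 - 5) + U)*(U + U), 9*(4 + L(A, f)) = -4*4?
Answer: -18239/900 ≈ -20.266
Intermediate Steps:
L(A, f) = -52/9 (L(A, f) = -4 + (-4*4)/9 = -4 + (⅑)*(-16) = -4 - 16/9 = -52/9)
J(P, U) = 2*U*(1 + U) (J(P, U) = ((6 - 5) + U)*(2*U) = (1 + U)*(2*U) = 2*U*(1 + U))
o(w, G) = -52*G*w/9 (o(w, G) = (-52*w/9)*G = -52*G*w/9)
o(61, 69)/J(7, -25) = (-52/9*69*61)/((2*(-25)*(1 - 25))) = -72956/(3*(2*(-25)*(-24))) = -72956/3/1200 = -72956/3*1/1200 = -18239/900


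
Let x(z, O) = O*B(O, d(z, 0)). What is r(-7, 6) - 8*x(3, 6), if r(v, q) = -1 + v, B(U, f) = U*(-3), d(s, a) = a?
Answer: 856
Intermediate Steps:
B(U, f) = -3*U
x(z, O) = -3*O² (x(z, O) = O*(-3*O) = -3*O²)
r(-7, 6) - 8*x(3, 6) = (-1 - 7) - (-24)*6² = -8 - (-24)*36 = -8 - 8*(-108) = -8 + 864 = 856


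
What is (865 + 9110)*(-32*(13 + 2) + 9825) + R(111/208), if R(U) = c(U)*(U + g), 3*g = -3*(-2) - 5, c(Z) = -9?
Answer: 19389004377/208 ≈ 9.3216e+7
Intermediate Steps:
g = ⅓ (g = (-3*(-2) - 5)/3 = (6 - 5)/3 = (⅓)*1 = ⅓ ≈ 0.33333)
R(U) = -3 - 9*U (R(U) = -9*(U + ⅓) = -9*(⅓ + U) = -3 - 9*U)
(865 + 9110)*(-32*(13 + 2) + 9825) + R(111/208) = (865 + 9110)*(-32*(13 + 2) + 9825) + (-3 - 999/208) = 9975*(-32*15 + 9825) + (-3 - 999/208) = 9975*(-480 + 9825) + (-3 - 9*111/208) = 9975*9345 + (-3 - 999/208) = 93216375 - 1623/208 = 19389004377/208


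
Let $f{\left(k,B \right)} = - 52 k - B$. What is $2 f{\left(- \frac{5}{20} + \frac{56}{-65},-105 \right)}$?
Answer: $\frac{1628}{5} \approx 325.6$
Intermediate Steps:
$f{\left(k,B \right)} = - B - 52 k$
$2 f{\left(- \frac{5}{20} + \frac{56}{-65},-105 \right)} = 2 \left(\left(-1\right) \left(-105\right) - 52 \left(- \frac{5}{20} + \frac{56}{-65}\right)\right) = 2 \left(105 - 52 \left(\left(-5\right) \frac{1}{20} + 56 \left(- \frac{1}{65}\right)\right)\right) = 2 \left(105 - 52 \left(- \frac{1}{4} - \frac{56}{65}\right)\right) = 2 \left(105 - - \frac{289}{5}\right) = 2 \left(105 + \frac{289}{5}\right) = 2 \cdot \frac{814}{5} = \frac{1628}{5}$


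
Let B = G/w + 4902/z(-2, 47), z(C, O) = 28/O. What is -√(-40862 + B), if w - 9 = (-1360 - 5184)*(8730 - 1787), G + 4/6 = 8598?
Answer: -I*√118835139246267863103762/1908269286 ≈ -180.65*I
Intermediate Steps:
G = 25792/3 (G = -⅔ + 8598 = 25792/3 ≈ 8597.3)
w = -45434983 (w = 9 + (-1360 - 5184)*(8730 - 1787) = 9 - 6544*6943 = 9 - 45434992 = -45434983)
B = 15701920848865/1908269286 (B = (25792/3)/(-45434983) + 4902/((28/47)) = (25792/3)*(-1/45434983) + 4902/((28*(1/47))) = -25792/136304949 + 4902/(28/47) = -25792/136304949 + 4902*(47/28) = -25792/136304949 + 115197/14 = 15701920848865/1908269286 ≈ 8228.4)
-√(-40862 + B) = -√(-40862 + 15701920848865/1908269286) = -√(-62273778715667/1908269286) = -I*√118835139246267863103762/1908269286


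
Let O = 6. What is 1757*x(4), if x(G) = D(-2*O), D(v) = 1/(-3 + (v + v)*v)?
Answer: 1757/285 ≈ 6.1649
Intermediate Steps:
D(v) = 1/(-3 + 2*v²) (D(v) = 1/(-3 + (2*v)*v) = 1/(-3 + 2*v²))
x(G) = 1/285 (x(G) = 1/(-3 + 2*(-2*6)²) = 1/(-3 + 2*(-12)²) = 1/(-3 + 2*144) = 1/(-3 + 288) = 1/285)
1757*x(4) = 1757*(1/285) = 1757/285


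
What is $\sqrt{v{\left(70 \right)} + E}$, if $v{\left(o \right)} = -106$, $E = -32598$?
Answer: $8 i \sqrt{511} \approx 180.84 i$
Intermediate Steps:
$\sqrt{v{\left(70 \right)} + E} = \sqrt{-106 - 32598} = \sqrt{-32704} = 8 i \sqrt{511}$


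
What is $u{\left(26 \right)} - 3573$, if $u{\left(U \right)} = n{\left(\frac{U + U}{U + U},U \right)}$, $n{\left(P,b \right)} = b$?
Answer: $-3547$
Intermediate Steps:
$u{\left(U \right)} = U$
$u{\left(26 \right)} - 3573 = 26 - 3573 = -3547$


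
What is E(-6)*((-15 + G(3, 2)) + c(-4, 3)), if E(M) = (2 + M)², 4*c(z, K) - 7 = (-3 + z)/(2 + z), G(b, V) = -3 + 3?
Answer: -198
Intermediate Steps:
G(b, V) = 0
c(z, K) = 7/4 + (-3 + z)/(4*(2 + z)) (c(z, K) = 7/4 + ((-3 + z)/(2 + z))/4 = 7/4 + (-3 + z)/(4*(2 + z)))
E(-6)*((-15 + G(3, 2)) + c(-4, 3)) = (2 - 6)²*((-15 + 0) + (11 + 8*(-4))/(4*(2 - 4))) = (-4)²*(-15 + (¼)*(11 - 32)/(-2)) = 16*(-15 + (¼)*(-½)*(-21)) = 16*(-15 + 21/8) = 16*(-99/8) = -198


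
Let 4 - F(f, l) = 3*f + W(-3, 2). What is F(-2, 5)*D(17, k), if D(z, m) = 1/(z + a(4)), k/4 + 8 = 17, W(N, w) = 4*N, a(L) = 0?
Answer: 22/17 ≈ 1.2941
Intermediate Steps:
k = 36 (k = -32 + 4*17 = -32 + 68 = 36)
D(z, m) = 1/z (D(z, m) = 1/(z + 0) = 1/z)
F(f, l) = 16 - 3*f (F(f, l) = 4 - (3*f + 4*(-3)) = 4 - (3*f - 12) = 4 - (-12 + 3*f) = 4 + (12 - 3*f) = 16 - 3*f)
F(-2, 5)*D(17, k) = (16 - 3*(-2))/17 = (16 + 6)*(1/17) = 22*(1/17) = 22/17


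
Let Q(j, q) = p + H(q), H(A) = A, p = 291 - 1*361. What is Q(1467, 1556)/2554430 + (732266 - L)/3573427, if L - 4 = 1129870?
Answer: -505175845459/4564034565805 ≈ -0.11069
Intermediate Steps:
L = 1129874 (L = 4 + 1129870 = 1129874)
p = -70 (p = 291 - 361 = -70)
Q(j, q) = -70 + q
Q(1467, 1556)/2554430 + (732266 - L)/3573427 = (-70 + 1556)/2554430 + (732266 - 1*1129874)/3573427 = 1486*(1/2554430) + (732266 - 1129874)*(1/3573427) = 743/1277215 - 397608*1/3573427 = 743/1277215 - 397608/3573427 = -505175845459/4564034565805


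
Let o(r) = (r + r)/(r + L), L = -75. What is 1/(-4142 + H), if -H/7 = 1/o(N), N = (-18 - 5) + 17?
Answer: -4/16757 ≈ -0.00023871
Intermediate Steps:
N = -6 (N = -23 + 17 = -6)
o(r) = 2*r/(-75 + r) (o(r) = (r + r)/(r - 75) = (2*r)/(-75 + r) = 2*r/(-75 + r))
H = -189/4 (H = -7/(2*(-6)/(-75 - 6)) = -7/(2*(-6)/(-81)) = -7/(2*(-6)*(-1/81)) = -7/4/27 = -7*27/4 = -189/4 ≈ -47.250)
1/(-4142 + H) = 1/(-4142 - 189/4) = 1/(-16757/4) = -4/16757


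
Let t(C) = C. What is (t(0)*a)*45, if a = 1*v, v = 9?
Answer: 0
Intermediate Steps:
a = 9 (a = 1*9 = 9)
(t(0)*a)*45 = (0*9)*45 = 0*45 = 0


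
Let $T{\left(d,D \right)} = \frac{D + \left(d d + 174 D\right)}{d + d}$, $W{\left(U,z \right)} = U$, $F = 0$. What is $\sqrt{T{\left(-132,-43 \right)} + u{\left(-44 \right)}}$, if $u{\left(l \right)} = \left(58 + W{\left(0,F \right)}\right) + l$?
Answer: $\frac{i \sqrt{409398}}{132} \approx 4.8473 i$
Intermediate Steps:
$u{\left(l \right)} = 58 + l$ ($u{\left(l \right)} = \left(58 + 0\right) + l = 58 + l$)
$T{\left(d,D \right)} = \frac{d^{2} + 175 D}{2 d}$ ($T{\left(d,D \right)} = \frac{D + \left(d^{2} + 174 D\right)}{2 d} = \left(d^{2} + 175 D\right) \frac{1}{2 d} = \frac{d^{2} + 175 D}{2 d}$)
$\sqrt{T{\left(-132,-43 \right)} + u{\left(-44 \right)}} = \sqrt{\frac{\left(-132\right)^{2} + 175 \left(-43\right)}{2 \left(-132\right)} + \left(58 - 44\right)} = \sqrt{\frac{1}{2} \left(- \frac{1}{132}\right) \left(17424 - 7525\right) + 14} = \sqrt{\frac{1}{2} \left(- \frac{1}{132}\right) 9899 + 14} = \sqrt{- \frac{9899}{264} + 14} = \sqrt{- \frac{6203}{264}} = \frac{i \sqrt{409398}}{132}$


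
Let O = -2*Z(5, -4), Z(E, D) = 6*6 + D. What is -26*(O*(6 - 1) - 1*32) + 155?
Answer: 9307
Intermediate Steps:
Z(E, D) = 36 + D
O = -64 (O = -2*(36 - 4) = -2*32 = -64)
-26*(O*(6 - 1) - 1*32) + 155 = -26*(-64*(6 - 1) - 1*32) + 155 = -26*(-64*5 - 32) + 155 = -26*(-320 - 32) + 155 = -26*(-352) + 155 = 9152 + 155 = 9307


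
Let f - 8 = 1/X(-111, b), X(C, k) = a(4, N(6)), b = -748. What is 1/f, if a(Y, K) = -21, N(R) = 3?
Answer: 21/167 ≈ 0.12575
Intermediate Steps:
X(C, k) = -21
f = 167/21 (f = 8 + 1/(-21) = 8 - 1/21 = 167/21 ≈ 7.9524)
1/f = 1/(167/21) = 21/167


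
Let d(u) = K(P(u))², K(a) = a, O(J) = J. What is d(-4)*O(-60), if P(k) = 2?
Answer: -240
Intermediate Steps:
d(u) = 4 (d(u) = 2² = 4)
d(-4)*O(-60) = 4*(-60) = -240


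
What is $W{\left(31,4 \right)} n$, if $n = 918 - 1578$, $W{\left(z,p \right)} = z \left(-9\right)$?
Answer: $184140$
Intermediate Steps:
$W{\left(z,p \right)} = - 9 z$
$n = -660$
$W{\left(31,4 \right)} n = \left(-9\right) 31 \left(-660\right) = \left(-279\right) \left(-660\right) = 184140$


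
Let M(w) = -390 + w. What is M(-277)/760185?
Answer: -667/760185 ≈ -0.00087742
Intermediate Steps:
M(-277)/760185 = (-390 - 277)/760185 = -667*1/760185 = -667/760185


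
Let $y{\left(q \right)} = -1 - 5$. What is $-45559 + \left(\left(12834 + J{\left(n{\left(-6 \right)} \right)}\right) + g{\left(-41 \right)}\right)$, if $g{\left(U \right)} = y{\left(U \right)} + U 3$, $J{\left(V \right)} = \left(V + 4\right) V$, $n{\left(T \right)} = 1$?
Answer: $-32849$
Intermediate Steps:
$y{\left(q \right)} = -6$ ($y{\left(q \right)} = -1 - 5 = -6$)
$J{\left(V \right)} = V \left(4 + V\right)$ ($J{\left(V \right)} = \left(4 + V\right) V = V \left(4 + V\right)$)
$g{\left(U \right)} = -6 + 3 U$ ($g{\left(U \right)} = -6 + U 3 = -6 + 3 U$)
$-45559 + \left(\left(12834 + J{\left(n{\left(-6 \right)} \right)}\right) + g{\left(-41 \right)}\right) = -45559 + \left(\left(12834 + 1 \left(4 + 1\right)\right) + \left(-6 + 3 \left(-41\right)\right)\right) = -45559 + \left(\left(12834 + 1 \cdot 5\right) - 129\right) = -45559 + \left(\left(12834 + 5\right) - 129\right) = -45559 + \left(12839 - 129\right) = -45559 + 12710 = -32849$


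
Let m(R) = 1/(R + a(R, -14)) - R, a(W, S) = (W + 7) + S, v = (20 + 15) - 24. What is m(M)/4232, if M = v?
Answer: -41/15870 ≈ -0.0025835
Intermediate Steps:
v = 11 (v = 35 - 24 = 11)
M = 11
a(W, S) = 7 + S + W (a(W, S) = (7 + W) + S = 7 + S + W)
m(R) = 1/(-7 + 2*R) - R (m(R) = 1/(R + (7 - 14 + R)) - R = 1/(R + (-7 + R)) - R = 1/(-7 + 2*R) - R)
m(M)/4232 = ((1 - 1*11² - 1*11*(-7 + 11))/(-7 + 2*11))/4232 = ((1 - 1*121 - 1*11*4)/(-7 + 22))*(1/4232) = ((1 - 121 - 44)/15)*(1/4232) = ((1/15)*(-164))*(1/4232) = -164/15*1/4232 = -41/15870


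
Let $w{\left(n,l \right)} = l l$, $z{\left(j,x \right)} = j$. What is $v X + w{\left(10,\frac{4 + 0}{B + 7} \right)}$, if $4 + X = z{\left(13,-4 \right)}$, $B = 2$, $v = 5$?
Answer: $\frac{3661}{81} \approx 45.198$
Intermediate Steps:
$X = 9$ ($X = -4 + 13 = 9$)
$w{\left(n,l \right)} = l^{2}$
$v X + w{\left(10,\frac{4 + 0}{B + 7} \right)} = 5 \cdot 9 + \left(\frac{4 + 0}{2 + 7}\right)^{2} = 45 + \left(\frac{4}{9}\right)^{2} = 45 + \frac{16}{81} = \frac{3661}{81}$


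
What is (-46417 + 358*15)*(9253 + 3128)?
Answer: -508202907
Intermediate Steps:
(-46417 + 358*15)*(9253 + 3128) = (-46417 + 5370)*12381 = -41047*12381 = -508202907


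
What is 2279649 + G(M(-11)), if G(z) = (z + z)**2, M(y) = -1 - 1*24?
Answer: 2282149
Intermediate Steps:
M(y) = -25 (M(y) = -1 - 24 = -25)
G(z) = 4*z**2 (G(z) = (2*z)**2 = 4*z**2)
2279649 + G(M(-11)) = 2279649 + 4*(-25)**2 = 2279649 + 4*625 = 2279649 + 2500 = 2282149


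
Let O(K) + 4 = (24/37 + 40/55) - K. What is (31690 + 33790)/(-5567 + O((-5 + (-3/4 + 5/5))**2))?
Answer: -426405760/36416319 ≈ -11.709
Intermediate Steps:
O(K) = -1068/407 - K (O(K) = -4 + ((24/37 + 40/55) - K) = -4 + ((24*(1/37) + 40*(1/55)) - K) = -4 + ((24/37 + 8/11) - K) = -4 + (560/407 - K) = -1068/407 - K)
(31690 + 33790)/(-5567 + O((-5 + (-3/4 + 5/5))**2)) = (31690 + 33790)/(-5567 + (-1068/407 - (-5 + (-3/4 + 5/5))**2)) = 65480/(-5567 + (-1068/407 - (-5 + (-3*1/4 + 5*(1/5)))**2)) = 65480/(-5567 + (-1068/407 - (-5 + (-3/4 + 1))**2)) = 65480/(-5567 + (-1068/407 - (-5 + 1/4)**2)) = 65480/(-5567 + (-1068/407 - (-19/4)**2)) = 65480/(-5567 + (-1068/407 - 1*361/16)) = 65480/(-5567 + (-1068/407 - 361/16)) = 65480/(-5567 - 164015/6512) = 65480/(-36416319/6512) = 65480*(-6512/36416319) = -426405760/36416319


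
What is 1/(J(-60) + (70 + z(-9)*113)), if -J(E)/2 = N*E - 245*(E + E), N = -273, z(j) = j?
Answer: -1/92507 ≈ -1.0810e-5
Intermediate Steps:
J(E) = 1526*E (J(E) = -2*(-273*E - 245*(E + E)) = -2*(-273*E - 490*E) = -(-1526)*E = 1526*E)
1/(J(-60) + (70 + z(-9)*113)) = 1/(1526*(-60) + (70 - 9*113)) = 1/(-91560 + (70 - 1017)) = 1/(-91560 - 947) = 1/(-92507) = -1/92507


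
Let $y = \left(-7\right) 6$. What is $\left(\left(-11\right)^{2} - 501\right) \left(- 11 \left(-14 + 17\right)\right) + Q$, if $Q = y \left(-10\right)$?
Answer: $12960$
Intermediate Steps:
$y = -42$
$Q = 420$ ($Q = \left(-42\right) \left(-10\right) = 420$)
$\left(\left(-11\right)^{2} - 501\right) \left(- 11 \left(-14 + 17\right)\right) + Q = \left(\left(-11\right)^{2} - 501\right) \left(- 11 \left(-14 + 17\right)\right) + 420 = \left(121 - 501\right) \left(\left(-11\right) 3\right) + 420 = \left(-380\right) \left(-33\right) + 420 = 12540 + 420 = 12960$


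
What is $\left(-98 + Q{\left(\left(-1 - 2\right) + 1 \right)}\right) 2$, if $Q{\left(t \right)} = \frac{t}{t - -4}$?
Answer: $-198$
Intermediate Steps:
$Q{\left(t \right)} = \frac{t}{4 + t}$ ($Q{\left(t \right)} = \frac{t}{t + 4} = \frac{t}{4 + t}$)
$\left(-98 + Q{\left(\left(-1 - 2\right) + 1 \right)}\right) 2 = \left(-98 + \frac{\left(-1 - 2\right) + 1}{4 + \left(\left(-1 - 2\right) + 1\right)}\right) 2 = \left(-98 + \frac{-3 + 1}{4 + \left(-3 + 1\right)}\right) 2 = \left(-98 - \frac{2}{4 - 2}\right) 2 = \left(-98 - \frac{2}{2}\right) 2 = \left(-98 - 1\right) 2 = \left(-99\right) 2 = -198$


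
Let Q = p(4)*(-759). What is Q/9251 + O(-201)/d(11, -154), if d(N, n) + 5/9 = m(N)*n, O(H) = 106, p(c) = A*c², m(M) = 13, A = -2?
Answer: 38992470/15157343 ≈ 2.5725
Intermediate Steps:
p(c) = -2*c²
Q = 24288 (Q = -2*4²*(-759) = -2*16*(-759) = -32*(-759) = 24288)
d(N, n) = -5/9 + 13*n
Q/9251 + O(-201)/d(11, -154) = 24288/9251 + 106/(-5/9 + 13*(-154)) = 24288*(1/9251) + 106/(-5/9 - 2002) = 2208/841 + 106/(-18023/9) = 2208/841 + 106*(-9/18023) = 2208/841 - 954/18023 = 38992470/15157343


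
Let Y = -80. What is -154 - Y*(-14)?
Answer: -1274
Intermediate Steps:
-154 - Y*(-14) = -154 - 1*(-80)*(-14) = -154 + 80*(-14) = -154 - 1120 = -1274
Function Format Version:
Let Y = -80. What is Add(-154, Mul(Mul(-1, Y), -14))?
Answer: -1274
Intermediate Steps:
Add(-154, Mul(Mul(-1, Y), -14)) = Add(-154, Mul(Mul(-1, -80), -14)) = Add(-154, Mul(80, -14)) = Add(-154, -1120) = -1274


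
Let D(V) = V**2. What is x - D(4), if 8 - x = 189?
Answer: -197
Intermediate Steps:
x = -181 (x = 8 - 1*189 = 8 - 189 = -181)
x - D(4) = -181 - 1*4**2 = -181 - 1*16 = -181 - 16 = -197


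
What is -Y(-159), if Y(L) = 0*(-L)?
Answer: 0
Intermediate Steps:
Y(L) = 0
-Y(-159) = -1*0 = 0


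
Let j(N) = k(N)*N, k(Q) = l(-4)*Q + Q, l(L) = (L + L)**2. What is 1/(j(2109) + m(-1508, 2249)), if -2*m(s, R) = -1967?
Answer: 2/578226497 ≈ 3.4589e-9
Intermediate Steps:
l(L) = 4*L**2 (l(L) = (2*L)**2 = 4*L**2)
m(s, R) = 1967/2 (m(s, R) = -1/2*(-1967) = 1967/2)
k(Q) = 65*Q (k(Q) = (4*(-4)**2)*Q + Q = (4*16)*Q + Q = 64*Q + Q = 65*Q)
j(N) = 65*N**2 (j(N) = (65*N)*N = 65*N**2)
1/(j(2109) + m(-1508, 2249)) = 1/(65*2109**2 + 1967/2) = 1/(65*4447881 + 1967/2) = 1/(289112265 + 1967/2) = 1/(578226497/2) = 2/578226497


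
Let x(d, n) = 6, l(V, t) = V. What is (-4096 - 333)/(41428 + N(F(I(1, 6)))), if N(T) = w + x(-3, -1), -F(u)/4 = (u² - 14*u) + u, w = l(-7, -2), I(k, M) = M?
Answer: -4429/41427 ≈ -0.10691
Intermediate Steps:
w = -7
F(u) = -4*u² + 52*u (F(u) = -4*((u² - 14*u) + u) = -4*(u² - 13*u) = -4*u² + 52*u)
N(T) = -1 (N(T) = -7 + 6 = -1)
(-4096 - 333)/(41428 + N(F(I(1, 6)))) = (-4096 - 333)/(41428 - 1) = -4429/41427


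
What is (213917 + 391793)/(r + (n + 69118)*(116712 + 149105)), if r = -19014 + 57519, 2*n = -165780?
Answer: -605710/3660793219 ≈ -0.00016546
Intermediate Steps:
n = -82890 (n = (½)*(-165780) = -82890)
r = 38505
(213917 + 391793)/(r + (n + 69118)*(116712 + 149105)) = (213917 + 391793)/(38505 + (-82890 + 69118)*(116712 + 149105)) = 605710/(38505 - 13772*265817) = 605710/(38505 - 3660831724) = 605710/(-3660793219) = 605710*(-1/3660793219) = -605710/3660793219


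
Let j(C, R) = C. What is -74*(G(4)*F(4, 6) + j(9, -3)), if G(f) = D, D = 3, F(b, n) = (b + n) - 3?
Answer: -2220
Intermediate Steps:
F(b, n) = -3 + b + n
G(f) = 3
-74*(G(4)*F(4, 6) + j(9, -3)) = -74*(3*(-3 + 4 + 6) + 9) = -74*(3*7 + 9) = -74*(21 + 9) = -74*30 = -2220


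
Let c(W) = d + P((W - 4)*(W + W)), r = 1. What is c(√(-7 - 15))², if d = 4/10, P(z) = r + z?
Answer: 10169/25 + 3408*I*√22/5 ≈ 406.76 + 3197.0*I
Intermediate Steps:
P(z) = 1 + z
d = ⅖ (d = 4*(⅒) = ⅖ ≈ 0.40000)
c(W) = 7/5 + 2*W*(-4 + W) (c(W) = ⅖ + (1 + (W - 4)*(W + W)) = ⅖ + (1 + (-4 + W)*(2*W)) = ⅖ + (1 + 2*W*(-4 + W)) = 7/5 + 2*W*(-4 + W))
c(√(-7 - 15))² = (7/5 + 2*√(-7 - 15)*(-4 + √(-7 - 15)))² = (7/5 + 2*√(-22)*(-4 + √(-22)))² = (7/5 + 2*(I*√22)*(-4 + I*√22))² = (7/5 + 2*I*√22*(-4 + I*√22))²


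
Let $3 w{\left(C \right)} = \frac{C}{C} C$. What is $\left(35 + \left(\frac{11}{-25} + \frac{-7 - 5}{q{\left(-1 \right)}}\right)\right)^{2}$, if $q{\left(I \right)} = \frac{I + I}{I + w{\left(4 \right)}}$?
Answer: $\frac{835396}{625} \approx 1336.6$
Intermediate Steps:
$w{\left(C \right)} = \frac{C}{3}$ ($w{\left(C \right)} = \frac{\frac{C}{C} C}{3} = \frac{1 C}{3} = \frac{C}{3}$)
$q{\left(I \right)} = \frac{2 I}{\frac{4}{3} + I}$ ($q{\left(I \right)} = \frac{I + I}{I + \frac{1}{3} \cdot 4} = \frac{2 I}{I + \frac{4}{3}} = \frac{2 I}{\frac{4}{3} + I}$)
$\left(35 + \left(\frac{11}{-25} + \frac{-7 - 5}{q{\left(-1 \right)}}\right)\right)^{2} = \left(35 + \left(\frac{11}{-25} + \frac{-7 - 5}{6 \left(-1\right) \frac{1}{4 + 3 \left(-1\right)}}\right)\right)^{2} = \left(35 + \left(11 \left(- \frac{1}{25}\right) + \frac{-7 - 5}{6 \left(-1\right) \frac{1}{4 - 3}}\right)\right)^{2} = \left(35 - \left(\frac{11}{25} + \frac{12}{6 \left(-1\right) 1^{-1}}\right)\right)^{2} = \left(35 - \left(\frac{11}{25} + \frac{12}{6 \left(-1\right) 1}\right)\right)^{2} = \left(35 - \left(\frac{11}{25} + \frac{12}{-6}\right)\right)^{2} = \left(35 - - \frac{39}{25}\right)^{2} = \left(35 + \left(- \frac{11}{25} + 2\right)\right)^{2} = \left(35 + \frac{39}{25}\right)^{2} = \left(\frac{914}{25}\right)^{2} = \frac{835396}{625}$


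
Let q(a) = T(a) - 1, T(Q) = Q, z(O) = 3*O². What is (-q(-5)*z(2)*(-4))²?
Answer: 82944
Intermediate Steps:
q(a) = -1 + a (q(a) = a - 1 = -1 + a)
(-q(-5)*z(2)*(-4))² = (-(-1 - 5)*3*2²*(-4))² = (-(-6)*3*4*(-4))² = (-(-6)*12*(-4))² = (-1*(-72)*(-4))² = (72*(-4))² = (-288)² = 82944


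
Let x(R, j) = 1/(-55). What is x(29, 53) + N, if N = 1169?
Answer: 64294/55 ≈ 1169.0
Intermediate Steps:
x(R, j) = -1/55
x(29, 53) + N = -1/55 + 1169 = 64294/55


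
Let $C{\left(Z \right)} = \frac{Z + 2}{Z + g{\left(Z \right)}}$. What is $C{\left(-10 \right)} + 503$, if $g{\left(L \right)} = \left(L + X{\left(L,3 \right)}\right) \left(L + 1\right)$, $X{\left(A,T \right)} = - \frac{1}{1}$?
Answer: $\frac{44759}{89} \approx 502.91$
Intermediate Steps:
$X{\left(A,T \right)} = -1$ ($X{\left(A,T \right)} = - 1 \cdot 1 = \left(-1\right) 1 = -1$)
$g{\left(L \right)} = \left(1 + L\right) \left(-1 + L\right)$ ($g{\left(L \right)} = \left(L - 1\right) \left(L + 1\right) = \left(-1 + L\right) \left(1 + L\right) = \left(1 + L\right) \left(-1 + L\right)$)
$C{\left(Z \right)} = \frac{2 + Z}{-1 + Z + Z^{2}}$ ($C{\left(Z \right)} = \frac{Z + 2}{Z + \left(-1 + Z^{2}\right)} = \frac{2 + Z}{-1 + Z + Z^{2}}$)
$C{\left(-10 \right)} + 503 = \frac{2 - 10}{-1 - 10 + \left(-10\right)^{2}} + 503 = \frac{1}{-1 - 10 + 100} \left(-8\right) + 503 = \frac{1}{89} \left(-8\right) + 503 = - \frac{8}{89} + 503 = \frac{44759}{89}$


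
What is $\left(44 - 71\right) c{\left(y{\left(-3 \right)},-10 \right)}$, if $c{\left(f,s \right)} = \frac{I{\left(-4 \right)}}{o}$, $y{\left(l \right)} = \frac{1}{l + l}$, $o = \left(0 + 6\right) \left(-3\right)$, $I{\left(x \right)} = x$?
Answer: $-6$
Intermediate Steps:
$o = -18$ ($o = 6 \left(-3\right) = -18$)
$y{\left(l \right)} = \frac{1}{2 l}$
$c{\left(f,s \right)} = \frac{2}{9}$ ($c{\left(f,s \right)} = - \frac{4}{-18} = \left(-4\right) \left(- \frac{1}{18}\right) = \frac{2}{9}$)
$\left(44 - 71\right) c{\left(y{\left(-3 \right)},-10 \right)} = \left(44 - 71\right) \frac{2}{9} = \left(-27\right) \frac{2}{9} = -6$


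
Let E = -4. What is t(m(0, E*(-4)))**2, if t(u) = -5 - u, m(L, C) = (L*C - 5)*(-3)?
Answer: 400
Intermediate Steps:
m(L, C) = 15 - 3*C*L (m(L, C) = (C*L - 5)*(-3) = (-5 + C*L)*(-3) = 15 - 3*C*L)
t(m(0, E*(-4)))**2 = (-5 - (15 - 3*(-4*(-4))*0))**2 = (-5 - (15 - 3*16*0))**2 = (-5 - (15 + 0))**2 = (-5 - 1*15)**2 = (-5 - 15)**2 = (-20)**2 = 400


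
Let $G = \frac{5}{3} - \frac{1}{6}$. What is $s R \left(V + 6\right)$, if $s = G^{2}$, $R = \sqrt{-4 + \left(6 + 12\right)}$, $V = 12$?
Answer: $\frac{81 \sqrt{14}}{2} \approx 151.54$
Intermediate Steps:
$R = \sqrt{14}$ ($R = \sqrt{-4 + 18} = \sqrt{14} \approx 3.7417$)
$G = \frac{3}{2}$ ($G = 5 \cdot \frac{1}{3} - \frac{1}{6} = \frac{5}{3} - \frac{1}{6} = \frac{3}{2} \approx 1.5$)
$s = \frac{9}{4}$ ($s = \left(\frac{3}{2}\right)^{2} = \frac{9}{4} \approx 2.25$)
$s R \left(V + 6\right) = \frac{9 \sqrt{14}}{4} \left(12 + 6\right) = \frac{9 \sqrt{14}}{4} \cdot 18 = \frac{81 \sqrt{14}}{2}$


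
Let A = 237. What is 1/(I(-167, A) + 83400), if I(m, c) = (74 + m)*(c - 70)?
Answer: 1/67869 ≈ 1.4734e-5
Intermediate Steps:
I(m, c) = (-70 + c)*(74 + m) (I(m, c) = (74 + m)*(-70 + c) = (-70 + c)*(74 + m))
1/(I(-167, A) + 83400) = 1/((-5180 - 70*(-167) + 74*237 + 237*(-167)) + 83400) = 1/((-5180 + 11690 + 17538 - 39579) + 83400) = 1/(-15531 + 83400) = 1/67869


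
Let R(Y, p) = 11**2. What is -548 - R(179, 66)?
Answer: -669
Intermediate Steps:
R(Y, p) = 121
-548 - R(179, 66) = -548 - 1*121 = -548 - 121 = -669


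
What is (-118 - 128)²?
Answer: 60516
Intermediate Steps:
(-118 - 128)² = (-246)² = 60516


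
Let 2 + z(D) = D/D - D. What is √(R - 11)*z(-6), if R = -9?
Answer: 10*I*√5 ≈ 22.361*I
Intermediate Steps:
z(D) = -1 - D (z(D) = -2 + (D/D - D) = -2 + (1 - D) = -1 - D)
√(R - 11)*z(-6) = √(-9 - 11)*(-1 - 1*(-6)) = √(-20)*(-1 + 6) = (2*I*√5)*5 = 10*I*√5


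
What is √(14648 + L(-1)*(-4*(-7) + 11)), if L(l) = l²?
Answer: √14687 ≈ 121.19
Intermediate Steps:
√(14648 + L(-1)*(-4*(-7) + 11)) = √(14648 + (-1)²*(-4*(-7) + 11)) = √(14648 + 1*(28 + 11)) = √(14648 + 1*39) = √(14648 + 39) = √14687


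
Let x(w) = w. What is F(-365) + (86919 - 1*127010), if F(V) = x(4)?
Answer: -40087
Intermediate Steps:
F(V) = 4
F(-365) + (86919 - 1*127010) = 4 + (86919 - 1*127010) = 4 + (86919 - 127010) = 4 - 40091 = -40087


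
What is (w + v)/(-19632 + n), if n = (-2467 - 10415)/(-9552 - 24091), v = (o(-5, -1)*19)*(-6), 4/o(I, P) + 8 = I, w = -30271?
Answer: 13223953081/8586064422 ≈ 1.5402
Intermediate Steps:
o(I, P) = 4/(-8 + I)
v = 456/13 (v = ((4/(-8 - 5))*19)*(-6) = ((4/(-13))*19)*(-6) = ((4*(-1/13))*19)*(-6) = -4/13*19*(-6) = -76/13*(-6) = 456/13 ≈ 35.077)
n = 12882/33643 (n = -12882/(-33643) = -12882*(-1/33643) = 12882/33643 ≈ 0.38290)
(w + v)/(-19632 + n) = (-30271 + 456/13)/(-19632 + 12882/33643) = -393067/(13*(-660466494/33643)) = -393067/13*(-33643/660466494) = 13223953081/8586064422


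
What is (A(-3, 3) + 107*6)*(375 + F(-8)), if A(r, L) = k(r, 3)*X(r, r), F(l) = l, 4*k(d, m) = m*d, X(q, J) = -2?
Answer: 474531/2 ≈ 2.3727e+5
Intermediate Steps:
k(d, m) = d*m/4 (k(d, m) = (m*d)/4 = (d*m)/4 = d*m/4)
A(r, L) = -3*r/2 (A(r, L) = ((1/4)*r*3)*(-2) = (3*r/4)*(-2) = -3*r/2)
(A(-3, 3) + 107*6)*(375 + F(-8)) = (-3/2*(-3) + 107*6)*(375 - 8) = (9/2 + 642)*367 = (1293/2)*367 = 474531/2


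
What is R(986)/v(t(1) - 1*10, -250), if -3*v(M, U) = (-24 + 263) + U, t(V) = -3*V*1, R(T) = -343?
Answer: -1029/11 ≈ -93.545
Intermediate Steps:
t(V) = -3*V
v(M, U) = -239/3 - U/3 (v(M, U) = -((-24 + 263) + U)/3 = -(239 + U)/3 = -239/3 - U/3)
R(986)/v(t(1) - 1*10, -250) = -343/(-239/3 - ⅓*(-250)) = -343/(-239/3 + 250/3) = -343/11/3 = -343*3/11 = -1029/11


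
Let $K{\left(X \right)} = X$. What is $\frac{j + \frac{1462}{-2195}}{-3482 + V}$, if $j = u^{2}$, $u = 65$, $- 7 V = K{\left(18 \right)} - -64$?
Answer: $- \frac{64906891}{53680920} \approx -1.2091$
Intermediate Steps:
$V = - \frac{82}{7}$ ($V = - \frac{18 - -64}{7} = - \frac{18 + 64}{7} = \left(- \frac{1}{7}\right) 82 = - \frac{82}{7} \approx -11.714$)
$j = 4225$ ($j = 65^{2} = 4225$)
$\frac{j + \frac{1462}{-2195}}{-3482 + V} = \frac{4225 + \frac{1462}{-2195}}{-3482 - \frac{82}{7}} = \frac{4225 + 1462 \left(- \frac{1}{2195}\right)}{- \frac{24456}{7}} = \left(4225 - \frac{1462}{2195}\right) \left(- \frac{7}{24456}\right) = \frac{9272413}{2195} \left(- \frac{7}{24456}\right) = - \frac{64906891}{53680920}$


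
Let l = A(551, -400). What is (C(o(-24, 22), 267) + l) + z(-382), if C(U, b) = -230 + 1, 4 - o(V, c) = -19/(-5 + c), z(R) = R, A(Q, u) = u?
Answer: -1011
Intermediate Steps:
o(V, c) = 4 + 19/(-5 + c) (o(V, c) = 4 - (-19)/((-5 + c)*1) = 4 - (-19)/(-5 + c) = 4 + 19/(-5 + c))
C(U, b) = -229
l = -400
(C(o(-24, 22), 267) + l) + z(-382) = (-229 - 400) - 382 = -629 - 382 = -1011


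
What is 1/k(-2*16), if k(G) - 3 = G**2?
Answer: 1/1027 ≈ 0.00097371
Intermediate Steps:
k(G) = 3 + G**2
1/k(-2*16) = 1/(3 + (-2*16)**2) = 1/(3 + (-32)**2) = 1/(3 + 1024) = 1/1027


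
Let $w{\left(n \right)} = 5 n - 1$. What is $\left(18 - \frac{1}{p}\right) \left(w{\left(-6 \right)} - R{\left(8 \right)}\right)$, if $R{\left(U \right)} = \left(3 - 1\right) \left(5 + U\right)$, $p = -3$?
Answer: $-1045$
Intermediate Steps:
$R{\left(U \right)} = 10 + 2 U$ ($R{\left(U \right)} = 2 \left(5 + U\right) = 10 + 2 U$)
$w{\left(n \right)} = -1 + 5 n$
$\left(18 - \frac{1}{p}\right) \left(w{\left(-6 \right)} - R{\left(8 \right)}\right) = \left(18 - \frac{1}{-3}\right) \left(\left(-1 + 5 \left(-6\right)\right) - \left(10 + 2 \cdot 8\right)\right) = \left(18 - - \frac{1}{3}\right) \left(\left(-1 - 30\right) - \left(10 + 16\right)\right) = \left(18 + \frac{1}{3}\right) \left(-31 - 26\right) = \frac{55 \left(-31 - 26\right)}{3} = \frac{55}{3} \left(-57\right) = -1045$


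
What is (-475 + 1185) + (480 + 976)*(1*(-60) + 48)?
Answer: -16762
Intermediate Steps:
(-475 + 1185) + (480 + 976)*(1*(-60) + 48) = 710 + 1456*(-60 + 48) = 710 + 1456*(-12) = 710 - 17472 = -16762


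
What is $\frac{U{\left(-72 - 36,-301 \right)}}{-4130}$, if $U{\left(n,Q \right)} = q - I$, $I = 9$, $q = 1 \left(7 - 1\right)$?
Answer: $\frac{3}{4130} \approx 0.00072639$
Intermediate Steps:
$q = 6$ ($q = 1 \cdot 6 = 6$)
$U{\left(n,Q \right)} = -3$ ($U{\left(n,Q \right)} = 6 - 9 = -3$)
$\frac{U{\left(-72 - 36,-301 \right)}}{-4130} = - \frac{3}{-4130} = \left(-3\right) \left(- \frac{1}{4130}\right) = \frac{3}{4130}$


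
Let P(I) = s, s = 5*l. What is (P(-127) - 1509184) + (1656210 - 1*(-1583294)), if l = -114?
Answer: 1729750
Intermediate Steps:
s = -570 (s = 5*(-114) = -570)
P(I) = -570
(P(-127) - 1509184) + (1656210 - 1*(-1583294)) = (-570 - 1509184) + (1656210 - 1*(-1583294)) = -1509754 + (1656210 + 1583294) = -1509754 + 3239504 = 1729750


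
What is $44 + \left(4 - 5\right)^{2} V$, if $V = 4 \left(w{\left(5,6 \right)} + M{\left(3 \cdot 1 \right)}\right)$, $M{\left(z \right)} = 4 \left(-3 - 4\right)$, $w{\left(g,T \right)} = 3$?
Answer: $-56$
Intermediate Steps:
$M{\left(z \right)} = -28$ ($M{\left(z \right)} = 4 \left(-7\right) = -28$)
$V = -100$ ($V = 4 \left(3 - 28\right) = 4 \left(-25\right) = -100$)
$44 + \left(4 - 5\right)^{2} V = 44 + \left(4 - 5\right)^{2} \left(-100\right) = 44 + \left(-1\right)^{2} \left(-100\right) = 44 + 1 \left(-100\right) = 44 - 100 = -56$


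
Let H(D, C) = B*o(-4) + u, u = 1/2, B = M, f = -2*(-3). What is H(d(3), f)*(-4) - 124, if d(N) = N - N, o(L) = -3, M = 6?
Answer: -54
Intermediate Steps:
f = 6
B = 6
u = ½ (u = 1*(½) = ½ ≈ 0.50000)
d(N) = 0
H(D, C) = -35/2 (H(D, C) = 6*(-3) + ½ = -18 + ½ = -35/2)
H(d(3), f)*(-4) - 124 = -35/2*(-4) - 124 = 70 - 124 = -54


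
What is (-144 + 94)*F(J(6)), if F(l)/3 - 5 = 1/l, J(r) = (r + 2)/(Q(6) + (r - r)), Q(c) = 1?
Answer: -3075/4 ≈ -768.75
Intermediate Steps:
J(r) = 2 + r (J(r) = (r + 2)/(1 + (r - r)) = (2 + r)/(1 + 0) = (2 + r)/1 = (2 + r)*1 = 2 + r)
F(l) = 15 + 3/l (F(l) = 15 + 3*(1/l) = 15 + 3/l)
(-144 + 94)*F(J(6)) = (-144 + 94)*(15 + 3/(2 + 6)) = -50*(15 + 3/8) = -50*123/8 = -3075/4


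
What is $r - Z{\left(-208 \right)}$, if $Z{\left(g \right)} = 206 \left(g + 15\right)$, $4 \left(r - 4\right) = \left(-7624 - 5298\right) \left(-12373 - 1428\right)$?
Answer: $\frac{89247785}{2} \approx 4.4624 \cdot 10^{7}$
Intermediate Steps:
$r = \frac{89168269}{2}$ ($r = 4 + \frac{\left(-7624 - 5298\right) \left(-12373 - 1428\right)}{4} = 4 + \frac{\left(-12922\right) \left(-13801\right)}{4} = 4 + \frac{1}{4} \cdot 178336522 = 4 + \frac{89168261}{2} = \frac{89168269}{2} \approx 4.4584 \cdot 10^{7}$)
$Z{\left(g \right)} = 3090 + 206 g$ ($Z{\left(g \right)} = 206 \left(15 + g\right) = 3090 + 206 g$)
$r - Z{\left(-208 \right)} = \frac{89168269}{2} - \left(3090 + 206 \left(-208\right)\right) = \frac{89168269}{2} - \left(3090 - 42848\right) = \frac{89168269}{2} - -39758 = \frac{89168269}{2} + 39758 = \frac{89247785}{2}$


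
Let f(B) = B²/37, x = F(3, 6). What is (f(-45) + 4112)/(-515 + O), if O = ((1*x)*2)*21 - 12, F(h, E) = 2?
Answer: -154169/16391 ≈ -9.4057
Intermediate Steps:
x = 2
O = 72 (O = ((1*2)*2)*21 - 12 = (2*2)*21 - 12 = 4*21 - 12 = 84 - 12 = 72)
f(B) = B²/37
(f(-45) + 4112)/(-515 + O) = ((1/37)*(-45)² + 4112)/(-515 + 72) = ((1/37)*2025 + 4112)/(-443) = (2025/37 + 4112)*(-1/443) = (154169/37)*(-1/443) = -154169/16391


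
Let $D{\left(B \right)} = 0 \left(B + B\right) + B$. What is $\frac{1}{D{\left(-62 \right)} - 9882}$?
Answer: $- \frac{1}{9944} \approx -0.00010056$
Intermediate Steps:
$D{\left(B \right)} = B$ ($D{\left(B \right)} = 0 \cdot 2 B + B = 0 + B = B$)
$\frac{1}{D{\left(-62 \right)} - 9882} = \frac{1}{-62 - 9882} = \frac{1}{-9944} = - \frac{1}{9944}$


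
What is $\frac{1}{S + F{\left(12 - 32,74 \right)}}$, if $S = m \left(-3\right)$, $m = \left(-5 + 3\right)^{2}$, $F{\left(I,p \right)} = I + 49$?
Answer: $\frac{1}{17} \approx 0.058824$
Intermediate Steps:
$F{\left(I,p \right)} = 49 + I$
$m = 4$ ($m = \left(-2\right)^{2} = 4$)
$S = -12$ ($S = 4 \left(-3\right) = -12$)
$\frac{1}{S + F{\left(12 - 32,74 \right)}} = \frac{1}{-12 + \left(49 + \left(12 - 32\right)\right)} = \frac{1}{-12 + \left(49 - 20\right)} = \frac{1}{-12 + 29} = \frac{1}{17}$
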